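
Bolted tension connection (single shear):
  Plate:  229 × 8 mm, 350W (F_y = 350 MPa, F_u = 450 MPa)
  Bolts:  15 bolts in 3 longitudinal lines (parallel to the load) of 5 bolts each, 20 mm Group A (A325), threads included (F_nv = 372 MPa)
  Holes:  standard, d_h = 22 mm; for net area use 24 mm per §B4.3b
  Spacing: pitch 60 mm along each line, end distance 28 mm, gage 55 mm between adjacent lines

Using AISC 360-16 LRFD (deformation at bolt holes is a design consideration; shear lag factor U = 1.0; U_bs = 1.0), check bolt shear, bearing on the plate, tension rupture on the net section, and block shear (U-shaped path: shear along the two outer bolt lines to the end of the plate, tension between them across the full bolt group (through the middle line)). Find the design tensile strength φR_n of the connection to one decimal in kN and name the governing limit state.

423.9 kN (net-section rupture governs)

Bolt shear: A_b = π(20)²/4 = 314.16 mm². φR_n = 0.75 × 372 × 314.16 × 15 × 1 = 1314.8 kN.
Bearing (8 mm plate, F_u = 450 MPa): end bolts L_c = 28 − 22/2 = 17, R_n = min(1.2×17×8×450, 2.4×20×8×450) = 73.44 kN/bolt; interior L_c = 60 − 22 = 38, R_n = 164.16 kN/bolt. φR_n = 0.75 × (3×73.44 + 12×164.16) = 1642.7 kN.
Tension rupture (net): A_n = (229 − 3×24)×8 = 1256 mm² (U = 1.0, A_e = A_n). φR_n = 0.75 × 450 × 1256 = 423.9 kN.
Block shear: shear path 2×[28+4×60] = 2×268 mm, A_gv = 4288, A_nv = 2×(268 − 4.5×24)×8 = 2560 mm²; tension across gage: (110 − 2×24)×8 = 496 mm². R_n = min(0.6×450×2560, 0.6×350×4288) + 1.0×450×496 = min(691.2, 900.48) + 223.2 = 914.4 kN. φR_n = 0.75 × 914.4 = 685.8 kN.
Governing: min(1314.8, 1642.7, 423.9, 685.8) = 423.9 kN → net-section rupture.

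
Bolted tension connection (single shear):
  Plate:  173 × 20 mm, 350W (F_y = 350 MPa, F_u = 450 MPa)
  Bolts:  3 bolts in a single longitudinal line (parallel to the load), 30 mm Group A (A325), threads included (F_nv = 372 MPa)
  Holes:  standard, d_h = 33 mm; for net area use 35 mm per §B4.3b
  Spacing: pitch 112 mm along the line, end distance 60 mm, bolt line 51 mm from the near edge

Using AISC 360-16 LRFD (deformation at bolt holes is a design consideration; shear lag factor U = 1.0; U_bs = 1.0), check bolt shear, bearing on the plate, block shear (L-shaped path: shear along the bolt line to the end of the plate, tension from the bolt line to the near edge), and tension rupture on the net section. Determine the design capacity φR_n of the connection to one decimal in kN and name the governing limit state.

591.6 kN (bolt shear governs)

Bolt shear: A_b = π(30)²/4 = 706.86 mm². φR_n = 0.75 × 372 × 706.86 × 3 × 1 = 591.6 kN.
Bearing (20 mm plate, F_u = 450 MPa): end bolts L_c = 60 − 33/2 = 43.5, R_n = min(1.2×43.5×20×450, 2.4×30×20×450) = 469.8 kN/bolt; interior L_c = 112 − 33 = 79, R_n = 648 kN/bolt. φR_n = 0.75 × (1×469.8 + 2×648) = 1324.4 kN.
Block shear: shear path 1×[60+2×112] = 1×284 mm, A_gv = 5680, A_nv = 1×(284 − 2.5×35)×20 = 3930 mm²; tension to near edge: (51 − 0.5×35)×20 = 670 mm². R_n = min(0.6×450×3930, 0.6×350×5680) + 1.0×450×670 = min(1061.1, 1192.8) + 301.5 = 1362.6 kN. φR_n = 0.75 × 1362.6 = 1022.0 kN.
Tension rupture (net): A_n = (173 − 1×35)×20 = 2760 mm² (U = 1.0, A_e = A_n). φR_n = 0.75 × 450 × 2760 = 931.5 kN.
Governing: min(591.6, 1324.4, 1022.0, 931.5) = 591.6 kN → bolt shear.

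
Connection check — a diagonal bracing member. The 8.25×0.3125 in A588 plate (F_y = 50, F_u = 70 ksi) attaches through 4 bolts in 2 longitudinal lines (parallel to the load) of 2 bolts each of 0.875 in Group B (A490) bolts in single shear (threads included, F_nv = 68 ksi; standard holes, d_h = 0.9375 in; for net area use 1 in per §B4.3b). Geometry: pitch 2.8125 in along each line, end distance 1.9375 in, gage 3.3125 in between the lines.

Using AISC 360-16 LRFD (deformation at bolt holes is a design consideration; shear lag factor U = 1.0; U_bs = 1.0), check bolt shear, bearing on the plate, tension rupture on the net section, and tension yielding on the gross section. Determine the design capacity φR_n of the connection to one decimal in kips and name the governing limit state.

102.5 kips (net-section rupture governs)

Bolt shear: A_b = π(0.875)²/4 = 0.60132 in². φR_n = 0.75 × 68 × 0.60132 × 4 × 1 = 122.7 kips.
Bearing (0.3125 in plate, F_u = 70 ksi): end bolts L_c = 1.9375 − 0.9375/2 = 1.46875, R_n = min(1.2×1.46875×0.3125×70, 2.4×0.875×0.3125×70) = 38.555 kips/bolt; interior L_c = 2.8125 − 0.9375 = 1.875, R_n = 45.938 kips/bolt. φR_n = 0.75 × (2×38.555 + 2×45.938) = 126.7 kips.
Tension rupture (net): A_n = (8.25 − 2×1)×0.3125 = 1.9531 in² (U = 1.0, A_e = A_n). φR_n = 0.75 × 70 × 1.9531 = 102.5 kips.
Tension yield (gross): A_g = 8.25×0.3125 = 2.5781 in². φR_n = 0.90 × 50 × 2.5781 = 116.0 kips.
Governing: min(122.7, 126.7, 102.5, 116.0) = 102.5 kips → net-section rupture.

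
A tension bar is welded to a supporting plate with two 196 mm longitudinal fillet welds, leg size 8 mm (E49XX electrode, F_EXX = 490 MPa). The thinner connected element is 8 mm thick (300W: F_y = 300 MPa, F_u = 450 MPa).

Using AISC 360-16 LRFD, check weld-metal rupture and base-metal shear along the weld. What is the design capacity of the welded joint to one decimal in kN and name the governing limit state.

Weld metal: throat = 0.707×8 = 5.656 mm, L = 2×196 = 392 mm. φR_n = 0.75 × 0.6 × 490 × 5.656 × 392 = 488.9 kN.
Base metal shear (8 mm plate): yield φR_n = 1.0×0.6×300×8×392 = 564.5 kN; rupture φR_n = 0.75×0.6×450×8×392 = 635.0 kN; take 564.5 kN (yield).
Governing: min(488.9, 564.5) = 488.9 kN → weld metal.

488.9 kN (weld metal governs)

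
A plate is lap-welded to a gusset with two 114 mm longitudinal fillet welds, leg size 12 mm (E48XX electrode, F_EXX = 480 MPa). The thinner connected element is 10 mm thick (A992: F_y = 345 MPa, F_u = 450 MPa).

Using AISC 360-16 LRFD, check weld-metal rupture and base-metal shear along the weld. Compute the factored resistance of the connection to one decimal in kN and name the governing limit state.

Weld metal: throat = 0.707×12 = 8.484 mm, L = 2×114 = 228 mm. φR_n = 0.75 × 0.6 × 480 × 8.484 × 228 = 417.8 kN.
Base metal shear (10 mm plate): yield φR_n = 1.0×0.6×345×10×228 = 472.0 kN; rupture φR_n = 0.75×0.6×450×10×228 = 461.7 kN; take 461.7 kN (rupture).
Governing: min(417.8, 461.7) = 417.8 kN → weld metal.

417.8 kN (weld metal governs)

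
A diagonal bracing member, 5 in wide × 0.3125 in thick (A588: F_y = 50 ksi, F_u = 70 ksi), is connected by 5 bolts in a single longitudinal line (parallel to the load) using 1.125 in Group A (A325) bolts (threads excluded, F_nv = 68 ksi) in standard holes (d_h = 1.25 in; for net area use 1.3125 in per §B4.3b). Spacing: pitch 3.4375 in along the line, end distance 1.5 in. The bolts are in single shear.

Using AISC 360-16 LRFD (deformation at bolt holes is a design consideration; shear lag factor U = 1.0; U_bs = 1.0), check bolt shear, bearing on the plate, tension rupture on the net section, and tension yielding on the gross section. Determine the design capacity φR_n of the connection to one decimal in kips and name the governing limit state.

Bolt shear: A_b = π(1.125)²/4 = 0.99402 in². φR_n = 0.75 × 68 × 0.99402 × 5 × 1 = 253.5 kips.
Bearing (0.3125 in plate, F_u = 70 ksi): end bolts L_c = 1.5 − 1.25/2 = 0.875, R_n = min(1.2×0.875×0.3125×70, 2.4×1.125×0.3125×70) = 22.969 kips/bolt; interior L_c = 3.4375 − 1.25 = 2.1875, R_n = 57.422 kips/bolt. φR_n = 0.75 × (1×22.969 + 4×57.422) = 189.5 kips.
Tension rupture (net): A_n = (5 − 1×1.3125)×0.3125 = 1.1523 in² (U = 1.0, A_e = A_n). φR_n = 0.75 × 70 × 1.1523 = 60.5 kips.
Tension yield (gross): A_g = 5×0.3125 = 1.5625 in². φR_n = 0.90 × 50 × 1.5625 = 70.3 kips.
Governing: min(253.5, 189.5, 60.5, 70.3) = 60.5 kips → net-section rupture.

60.5 kips (net-section rupture governs)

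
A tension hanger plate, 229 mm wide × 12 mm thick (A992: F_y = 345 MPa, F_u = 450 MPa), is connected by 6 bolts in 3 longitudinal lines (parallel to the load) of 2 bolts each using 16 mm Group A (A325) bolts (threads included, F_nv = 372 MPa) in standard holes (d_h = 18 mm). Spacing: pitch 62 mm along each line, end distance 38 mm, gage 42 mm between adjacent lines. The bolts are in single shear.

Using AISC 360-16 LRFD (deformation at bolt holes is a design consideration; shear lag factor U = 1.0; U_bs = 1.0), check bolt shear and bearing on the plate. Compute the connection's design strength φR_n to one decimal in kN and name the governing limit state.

336.6 kN (bolt shear governs)

Bolt shear: A_b = π(16)²/4 = 201.06 mm². φR_n = 0.75 × 372 × 201.06 × 6 × 1 = 336.6 kN.
Bearing (12 mm plate, F_u = 450 MPa): end bolts L_c = 38 − 18/2 = 29, R_n = min(1.2×29×12×450, 2.4×16×12×450) = 187.92 kN/bolt; interior L_c = 62 − 18 = 44, R_n = 207.36 kN/bolt. φR_n = 0.75 × (3×187.92 + 3×207.36) = 889.4 kN.
Governing: min(336.6, 889.4) = 336.6 kN → bolt shear.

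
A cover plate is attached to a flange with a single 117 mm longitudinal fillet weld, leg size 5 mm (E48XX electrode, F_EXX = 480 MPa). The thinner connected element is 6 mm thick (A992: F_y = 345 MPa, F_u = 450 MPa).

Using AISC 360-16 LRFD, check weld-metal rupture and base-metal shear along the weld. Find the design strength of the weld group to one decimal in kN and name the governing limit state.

89.3 kN (weld metal governs)

Weld metal: throat = 0.707×5 = 3.535 mm, L = 117 mm. φR_n = 0.75 × 0.6 × 480 × 3.535 × 117 = 89.3 kN.
Base metal shear (6 mm plate): yield φR_n = 1.0×0.6×345×6×117 = 145.3 kN; rupture φR_n = 0.75×0.6×450×6×117 = 142.2 kN; take 142.2 kN (rupture).
Governing: min(89.3, 142.2) = 89.3 kN → weld metal.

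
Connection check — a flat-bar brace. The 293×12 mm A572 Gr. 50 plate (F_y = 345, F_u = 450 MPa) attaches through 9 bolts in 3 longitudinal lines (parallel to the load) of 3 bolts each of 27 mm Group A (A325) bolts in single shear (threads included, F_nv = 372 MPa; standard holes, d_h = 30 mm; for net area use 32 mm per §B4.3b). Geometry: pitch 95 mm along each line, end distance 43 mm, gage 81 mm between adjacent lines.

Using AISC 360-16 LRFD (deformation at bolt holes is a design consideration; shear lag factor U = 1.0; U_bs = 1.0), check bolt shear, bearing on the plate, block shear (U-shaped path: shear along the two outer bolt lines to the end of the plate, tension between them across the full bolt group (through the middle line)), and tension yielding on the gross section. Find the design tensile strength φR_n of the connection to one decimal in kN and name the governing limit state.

1091.7 kN (gross-section yield governs)

Bolt shear: A_b = π(27)²/4 = 572.56 mm². φR_n = 0.75 × 372 × 572.56 × 9 × 1 = 1437.7 kN.
Bearing (12 mm plate, F_u = 450 MPa): end bolts L_c = 43 − 30/2 = 28, R_n = min(1.2×28×12×450, 2.4×27×12×450) = 181.44 kN/bolt; interior L_c = 95 − 30 = 65, R_n = 349.92 kN/bolt. φR_n = 0.75 × (3×181.44 + 6×349.92) = 1982.9 kN.
Block shear: shear path 2×[43+2×95] = 2×233 mm, A_gv = 5592, A_nv = 2×(233 − 2.5×32)×12 = 3672 mm²; tension across gage: (162 − 2×32)×12 = 1176 mm². R_n = min(0.6×450×3672, 0.6×345×5592) + 1.0×450×1176 = min(991.44, 1157.5) + 529.2 = 1520.6 kN. φR_n = 0.75 × 1520.6 = 1140.5 kN.
Tension yield (gross): A_g = 293×12 = 3516 mm². φR_n = 0.90 × 345 × 3516 = 1091.7 kN.
Governing: min(1437.7, 1982.9, 1140.5, 1091.7) = 1091.7 kN → gross-section yield.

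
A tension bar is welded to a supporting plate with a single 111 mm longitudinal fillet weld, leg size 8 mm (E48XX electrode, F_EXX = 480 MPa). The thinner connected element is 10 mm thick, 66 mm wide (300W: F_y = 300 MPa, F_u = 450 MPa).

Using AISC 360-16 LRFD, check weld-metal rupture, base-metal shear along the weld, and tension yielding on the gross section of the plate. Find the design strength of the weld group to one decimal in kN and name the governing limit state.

Weld metal: throat = 0.707×8 = 5.656 mm, L = 111 mm. φR_n = 0.75 × 0.6 × 480 × 5.656 × 111 = 135.6 kN.
Base metal shear (10 mm plate): yield φR_n = 1.0×0.6×300×10×111 = 199.8 kN; rupture φR_n = 0.75×0.6×450×10×111 = 224.8 kN; take 199.8 kN (yield).
Tension yield (gross): A_g = 66×10 = 660 mm². φR_n = 0.90 × 300 × 660 = 178.2 kN.
Governing: min(135.6, 199.8, 178.2) = 135.6 kN → weld metal.

135.6 kN (weld metal governs)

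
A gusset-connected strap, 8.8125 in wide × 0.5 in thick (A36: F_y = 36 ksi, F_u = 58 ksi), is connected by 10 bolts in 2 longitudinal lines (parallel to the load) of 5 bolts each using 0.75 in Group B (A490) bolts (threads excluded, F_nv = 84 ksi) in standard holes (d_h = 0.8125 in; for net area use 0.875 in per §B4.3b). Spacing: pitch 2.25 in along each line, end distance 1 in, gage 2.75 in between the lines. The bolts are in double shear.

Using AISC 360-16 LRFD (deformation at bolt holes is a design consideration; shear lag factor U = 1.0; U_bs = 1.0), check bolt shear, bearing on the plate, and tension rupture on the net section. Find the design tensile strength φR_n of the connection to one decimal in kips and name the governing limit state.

153.6 kips (net-section rupture governs)

Bolt shear: A_b = π(0.75)²/4 = 0.44179 in². φR_n = 0.75 × 84 × 0.44179 × 10 × 2 = 556.7 kips.
Bearing (0.5 in plate, F_u = 58 ksi): end bolts L_c = 1 − 0.8125/2 = 0.59375, R_n = min(1.2×0.59375×0.5×58, 2.4×0.75×0.5×58) = 20.663 kips/bolt; interior L_c = 2.25 − 0.8125 = 1.4375, R_n = 50.025 kips/bolt. φR_n = 0.75 × (2×20.663 + 8×50.025) = 331.1 kips.
Tension rupture (net): A_n = (8.8125 − 2×0.875)×0.5 = 3.5313 in² (U = 1.0, A_e = A_n). φR_n = 0.75 × 58 × 3.5313 = 153.6 kips.
Governing: min(556.7, 331.1, 153.6) = 153.6 kips → net-section rupture.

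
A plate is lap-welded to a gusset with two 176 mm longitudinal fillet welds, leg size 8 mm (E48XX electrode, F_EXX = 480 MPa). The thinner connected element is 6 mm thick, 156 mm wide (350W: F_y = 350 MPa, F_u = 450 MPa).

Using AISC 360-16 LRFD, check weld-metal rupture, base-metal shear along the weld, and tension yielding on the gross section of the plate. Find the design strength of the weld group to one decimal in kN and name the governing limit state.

Weld metal: throat = 0.707×8 = 5.656 mm, L = 2×176 = 352 mm. φR_n = 0.75 × 0.6 × 480 × 5.656 × 352 = 430.0 kN.
Base metal shear (6 mm plate): yield φR_n = 1.0×0.6×350×6×352 = 443.5 kN; rupture φR_n = 0.75×0.6×450×6×352 = 427.7 kN; take 427.7 kN (rupture).
Tension yield (gross): A_g = 156×6 = 936 mm². φR_n = 0.90 × 350 × 936 = 294.8 kN.
Governing: min(430.0, 427.7, 294.8) = 294.8 kN → gross-section yield.

294.8 kN (gross-section yield governs)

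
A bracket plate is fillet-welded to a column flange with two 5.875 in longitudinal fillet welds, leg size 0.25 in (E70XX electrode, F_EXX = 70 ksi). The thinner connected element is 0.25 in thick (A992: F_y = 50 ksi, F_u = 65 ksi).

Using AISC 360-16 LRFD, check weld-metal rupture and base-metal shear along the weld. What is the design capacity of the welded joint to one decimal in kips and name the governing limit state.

65.4 kips (weld metal governs)

Weld metal: throat = 0.707×0.25 = 0.17675 in, L = 2×5.875 = 11.75 in. φR_n = 0.75 × 0.6 × 70 × 0.17675 × 11.75 = 65.4 kips.
Base metal shear (0.25 in plate): yield φR_n = 1.0×0.6×50×0.25×11.75 = 88.1 kips; rupture φR_n = 0.75×0.6×65×0.25×11.75 = 85.9 kips; take 85.9 kips (rupture).
Governing: min(65.4, 85.9) = 65.4 kips → weld metal.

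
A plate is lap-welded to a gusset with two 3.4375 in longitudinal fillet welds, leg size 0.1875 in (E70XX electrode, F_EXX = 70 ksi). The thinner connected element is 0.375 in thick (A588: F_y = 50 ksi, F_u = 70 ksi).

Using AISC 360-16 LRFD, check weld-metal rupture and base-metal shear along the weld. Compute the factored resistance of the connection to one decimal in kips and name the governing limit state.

Weld metal: throat = 0.707×0.1875 = 0.13256 in, L = 2×3.4375 = 6.875 in. φR_n = 0.75 × 0.6 × 70 × 0.13256 × 6.875 = 28.7 kips.
Base metal shear (0.375 in plate): yield φR_n = 1.0×0.6×50×0.375×6.875 = 77.3 kips; rupture φR_n = 0.75×0.6×70×0.375×6.875 = 81.2 kips; take 77.3 kips (yield).
Governing: min(28.7, 77.3) = 28.7 kips → weld metal.

28.7 kips (weld metal governs)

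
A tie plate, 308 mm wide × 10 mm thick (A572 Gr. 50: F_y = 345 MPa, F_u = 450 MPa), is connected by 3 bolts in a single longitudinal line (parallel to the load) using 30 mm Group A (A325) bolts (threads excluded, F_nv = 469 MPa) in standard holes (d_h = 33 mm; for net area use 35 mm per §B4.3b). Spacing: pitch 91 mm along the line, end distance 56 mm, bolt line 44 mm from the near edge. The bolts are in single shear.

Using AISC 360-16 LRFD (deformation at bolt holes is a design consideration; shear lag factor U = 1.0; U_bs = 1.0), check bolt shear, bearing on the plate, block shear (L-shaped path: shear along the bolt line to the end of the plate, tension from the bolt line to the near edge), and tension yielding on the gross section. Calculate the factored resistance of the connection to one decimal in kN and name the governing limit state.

394.2 kN (block shear governs)

Bolt shear: A_b = π(30)²/4 = 706.86 mm². φR_n = 0.75 × 469 × 706.86 × 3 × 1 = 745.9 kN.
Bearing (10 mm plate, F_u = 450 MPa): end bolts L_c = 56 − 33/2 = 39.5, R_n = min(1.2×39.5×10×450, 2.4×30×10×450) = 213.3 kN/bolt; interior L_c = 91 − 33 = 58, R_n = 313.2 kN/bolt. φR_n = 0.75 × (1×213.3 + 2×313.2) = 629.8 kN.
Block shear: shear path 1×[56+2×91] = 1×238 mm, A_gv = 2380, A_nv = 1×(238 − 2.5×35)×10 = 1505 mm²; tension to near edge: (44 − 0.5×35)×10 = 265 mm². R_n = min(0.6×450×1505, 0.6×345×2380) + 1.0×450×265 = min(406.35, 492.66) + 119.25 = 525.6 kN. φR_n = 0.75 × 525.6 = 394.2 kN.
Tension yield (gross): A_g = 308×10 = 3080 mm². φR_n = 0.90 × 345 × 3080 = 956.3 kN.
Governing: min(745.9, 629.8, 394.2, 956.3) = 394.2 kN → block shear.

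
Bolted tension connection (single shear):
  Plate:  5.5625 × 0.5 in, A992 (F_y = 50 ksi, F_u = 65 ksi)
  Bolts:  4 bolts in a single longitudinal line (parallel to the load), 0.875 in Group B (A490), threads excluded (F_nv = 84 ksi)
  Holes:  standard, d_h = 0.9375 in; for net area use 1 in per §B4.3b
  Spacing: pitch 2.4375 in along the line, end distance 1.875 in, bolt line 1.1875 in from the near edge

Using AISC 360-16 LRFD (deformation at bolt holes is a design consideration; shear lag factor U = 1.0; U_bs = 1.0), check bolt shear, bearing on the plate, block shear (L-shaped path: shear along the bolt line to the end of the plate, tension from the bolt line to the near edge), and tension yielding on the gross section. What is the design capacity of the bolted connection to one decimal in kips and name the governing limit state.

Bolt shear: A_b = π(0.875)²/4 = 0.60132 in². φR_n = 0.75 × 84 × 0.60132 × 4 × 1 = 151.5 kips.
Bearing (0.5 in plate, F_u = 65 ksi): end bolts L_c = 1.875 − 0.9375/2 = 1.40625, R_n = min(1.2×1.40625×0.5×65, 2.4×0.875×0.5×65) = 54.844 kips/bolt; interior L_c = 2.4375 − 0.9375 = 1.5, R_n = 58.5 kips/bolt. φR_n = 0.75 × (1×54.844 + 3×58.5) = 172.8 kips.
Block shear: shear path 1×[1.875+3×2.4375] = 1×9.1875 in, A_gv = 4.5938, A_nv = 1×(9.1875 − 3.5×1)×0.5 = 2.8438 in²; tension to near edge: (1.1875 − 0.5×1)×0.5 = 0.34375 in². R_n = min(0.6×65×2.8438, 0.6×50×4.5938) + 1.0×65×0.34375 = min(110.91, 137.81) + 22.344 = 133.25 kips. φR_n = 0.75 × 133.25 = 99.9 kips.
Tension yield (gross): A_g = 5.5625×0.5 = 2.7813 in². φR_n = 0.90 × 50 × 2.7813 = 125.2 kips.
Governing: min(151.5, 172.8, 99.9, 125.2) = 99.9 kips → block shear.

99.9 kips (block shear governs)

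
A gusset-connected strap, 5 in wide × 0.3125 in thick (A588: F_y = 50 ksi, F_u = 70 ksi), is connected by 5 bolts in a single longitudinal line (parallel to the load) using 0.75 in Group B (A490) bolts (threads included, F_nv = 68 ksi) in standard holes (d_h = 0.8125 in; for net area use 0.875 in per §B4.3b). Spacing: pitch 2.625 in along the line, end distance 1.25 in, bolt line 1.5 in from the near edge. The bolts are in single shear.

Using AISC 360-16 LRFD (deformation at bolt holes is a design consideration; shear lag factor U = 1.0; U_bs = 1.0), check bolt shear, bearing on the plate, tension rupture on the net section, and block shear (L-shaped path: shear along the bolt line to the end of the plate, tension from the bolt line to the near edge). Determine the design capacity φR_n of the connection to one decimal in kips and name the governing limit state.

67.7 kips (net-section rupture governs)

Bolt shear: A_b = π(0.75)²/4 = 0.44179 in². φR_n = 0.75 × 68 × 0.44179 × 5 × 1 = 112.7 kips.
Bearing (0.3125 in plate, F_u = 70 ksi): end bolts L_c = 1.25 − 0.8125/2 = 0.84375, R_n = min(1.2×0.84375×0.3125×70, 2.4×0.75×0.3125×70) = 22.148 kips/bolt; interior L_c = 2.625 − 0.8125 = 1.8125, R_n = 39.375 kips/bolt. φR_n = 0.75 × (1×22.148 + 4×39.375) = 134.7 kips.
Tension rupture (net): A_n = (5 − 1×0.875)×0.3125 = 1.2891 in² (U = 1.0, A_e = A_n). φR_n = 0.75 × 70 × 1.2891 = 67.7 kips.
Block shear: shear path 1×[1.25+4×2.625] = 1×11.75 in, A_gv = 3.6719, A_nv = 1×(11.75 − 4.5×0.875)×0.3125 = 2.4414 in²; tension to near edge: (1.5 − 0.5×0.875)×0.3125 = 0.33203 in². R_n = min(0.6×70×2.4414, 0.6×50×3.6719) + 1.0×70×0.33203 = min(102.54, 110.16) + 23.242 = 125.78 kips. φR_n = 0.75 × 125.78 = 94.3 kips.
Governing: min(112.7, 134.7, 67.7, 94.3) = 67.7 kips → net-section rupture.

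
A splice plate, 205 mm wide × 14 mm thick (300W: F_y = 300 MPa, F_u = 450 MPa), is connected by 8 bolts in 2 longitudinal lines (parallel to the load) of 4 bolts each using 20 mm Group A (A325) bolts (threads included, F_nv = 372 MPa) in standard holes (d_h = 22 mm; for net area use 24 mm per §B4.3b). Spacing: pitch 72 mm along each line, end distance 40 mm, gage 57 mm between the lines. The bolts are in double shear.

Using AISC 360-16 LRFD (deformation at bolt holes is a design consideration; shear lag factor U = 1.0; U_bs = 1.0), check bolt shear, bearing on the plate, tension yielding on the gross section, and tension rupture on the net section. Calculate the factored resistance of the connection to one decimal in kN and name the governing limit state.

741.8 kN (net-section rupture governs)

Bolt shear: A_b = π(20)²/4 = 314.16 mm². φR_n = 0.75 × 372 × 314.16 × 8 × 2 = 1402.4 kN.
Bearing (14 mm plate, F_u = 450 MPa): end bolts L_c = 40 − 22/2 = 29, R_n = min(1.2×29×14×450, 2.4×20×14×450) = 219.24 kN/bolt; interior L_c = 72 − 22 = 50, R_n = 302.4 kN/bolt. φR_n = 0.75 × (2×219.24 + 6×302.4) = 1689.7 kN.
Tension yield (gross): A_g = 205×14 = 2870 mm². φR_n = 0.90 × 300 × 2870 = 774.9 kN.
Tension rupture (net): A_n = (205 − 2×24)×14 = 2198 mm² (U = 1.0, A_e = A_n). φR_n = 0.75 × 450 × 2198 = 741.8 kN.
Governing: min(1402.4, 1689.7, 774.9, 741.8) = 741.8 kN → net-section rupture.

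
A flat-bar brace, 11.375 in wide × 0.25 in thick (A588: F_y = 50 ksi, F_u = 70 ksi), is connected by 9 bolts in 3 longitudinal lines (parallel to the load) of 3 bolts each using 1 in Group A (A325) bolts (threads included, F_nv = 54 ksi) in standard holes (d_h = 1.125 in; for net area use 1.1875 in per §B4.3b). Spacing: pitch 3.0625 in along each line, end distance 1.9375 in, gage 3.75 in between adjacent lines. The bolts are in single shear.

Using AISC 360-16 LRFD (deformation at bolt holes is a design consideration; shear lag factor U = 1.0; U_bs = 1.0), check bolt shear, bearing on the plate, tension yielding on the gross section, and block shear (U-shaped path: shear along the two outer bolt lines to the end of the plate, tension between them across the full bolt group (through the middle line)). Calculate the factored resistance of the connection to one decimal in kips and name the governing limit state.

Bolt shear: A_b = π(1)²/4 = 0.7854 in². φR_n = 0.75 × 54 × 0.7854 × 9 × 1 = 286.3 kips.
Bearing (0.25 in plate, F_u = 70 ksi): end bolts L_c = 1.9375 − 1.125/2 = 1.375, R_n = min(1.2×1.375×0.25×70, 2.4×1×0.25×70) = 28.875 kips/bolt; interior L_c = 3.0625 − 1.125 = 1.9375, R_n = 40.688 kips/bolt. φR_n = 0.75 × (3×28.875 + 6×40.688) = 248.1 kips.
Tension yield (gross): A_g = 11.375×0.25 = 2.8438 in². φR_n = 0.90 × 50 × 2.8438 = 128.0 kips.
Block shear: shear path 2×[1.9375+2×3.0625] = 2×8.0625 in, A_gv = 4.0313, A_nv = 2×(8.0625 − 2.5×1.1875)×0.25 = 2.5469 in²; tension across gage: (7.5 − 2×1.1875)×0.25 = 1.2813 in². R_n = min(0.6×70×2.5469, 0.6×50×4.0313) + 1.0×70×1.2813 = min(106.97, 120.94) + 89.691 = 196.66 kips. φR_n = 0.75 × 196.66 = 147.5 kips.
Governing: min(286.3, 248.1, 128.0, 147.5) = 128.0 kips → gross-section yield.

128.0 kips (gross-section yield governs)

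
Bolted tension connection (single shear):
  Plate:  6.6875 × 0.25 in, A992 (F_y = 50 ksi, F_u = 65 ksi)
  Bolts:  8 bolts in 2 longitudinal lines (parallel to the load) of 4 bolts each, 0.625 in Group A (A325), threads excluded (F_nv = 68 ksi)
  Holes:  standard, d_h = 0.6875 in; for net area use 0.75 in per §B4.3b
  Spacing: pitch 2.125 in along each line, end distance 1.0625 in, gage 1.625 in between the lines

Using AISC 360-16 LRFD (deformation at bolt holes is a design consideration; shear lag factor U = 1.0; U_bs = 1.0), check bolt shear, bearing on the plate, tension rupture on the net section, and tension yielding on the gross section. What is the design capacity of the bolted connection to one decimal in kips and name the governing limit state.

Bolt shear: A_b = π(0.625)²/4 = 0.3068 in². φR_n = 0.75 × 68 × 0.3068 × 8 × 1 = 125.2 kips.
Bearing (0.25 in plate, F_u = 65 ksi): end bolts L_c = 1.0625 − 0.6875/2 = 0.71875, R_n = min(1.2×0.71875×0.25×65, 2.4×0.625×0.25×65) = 14.016 kips/bolt; interior L_c = 2.125 − 0.6875 = 1.4375, R_n = 24.375 kips/bolt. φR_n = 0.75 × (2×14.016 + 6×24.375) = 130.7 kips.
Tension rupture (net): A_n = (6.6875 − 2×0.75)×0.25 = 1.2969 in² (U = 1.0, A_e = A_n). φR_n = 0.75 × 65 × 1.2969 = 63.2 kips.
Tension yield (gross): A_g = 6.6875×0.25 = 1.6719 in². φR_n = 0.90 × 50 × 1.6719 = 75.2 kips.
Governing: min(125.2, 130.7, 63.2, 75.2) = 63.2 kips → net-section rupture.

63.2 kips (net-section rupture governs)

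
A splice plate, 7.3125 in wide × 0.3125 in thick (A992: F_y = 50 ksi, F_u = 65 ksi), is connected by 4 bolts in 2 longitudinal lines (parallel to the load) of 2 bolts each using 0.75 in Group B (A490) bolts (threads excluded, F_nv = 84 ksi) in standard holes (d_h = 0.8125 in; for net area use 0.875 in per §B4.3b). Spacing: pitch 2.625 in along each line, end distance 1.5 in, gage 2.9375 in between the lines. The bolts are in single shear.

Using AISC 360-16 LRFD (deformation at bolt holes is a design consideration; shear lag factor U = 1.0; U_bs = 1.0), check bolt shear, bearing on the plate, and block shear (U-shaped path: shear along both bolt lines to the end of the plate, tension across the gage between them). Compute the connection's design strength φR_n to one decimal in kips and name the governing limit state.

82.8 kips (block shear governs)

Bolt shear: A_b = π(0.75)²/4 = 0.44179 in². φR_n = 0.75 × 84 × 0.44179 × 4 × 1 = 111.3 kips.
Bearing (0.3125 in plate, F_u = 65 ksi): end bolts L_c = 1.5 − 0.8125/2 = 1.09375, R_n = min(1.2×1.09375×0.3125×65, 2.4×0.75×0.3125×65) = 26.66 kips/bolt; interior L_c = 2.625 − 0.8125 = 1.8125, R_n = 36.563 kips/bolt. φR_n = 0.75 × (2×26.66 + 2×36.563) = 94.8 kips.
Block shear: shear path 2×[1.5+1×2.625] = 2×4.125 in, A_gv = 2.5781, A_nv = 2×(4.125 − 1.5×0.875)×0.3125 = 1.7578 in²; tension across gage: (2.9375 − 1×0.875)×0.3125 = 0.64453 in². R_n = min(0.6×65×1.7578, 0.6×50×2.5781) + 1.0×65×0.64453 = min(68.554, 77.343) + 41.894 = 110.45 kips. φR_n = 0.75 × 110.45 = 82.8 kips.
Governing: min(111.3, 94.8, 82.8) = 82.8 kips → block shear.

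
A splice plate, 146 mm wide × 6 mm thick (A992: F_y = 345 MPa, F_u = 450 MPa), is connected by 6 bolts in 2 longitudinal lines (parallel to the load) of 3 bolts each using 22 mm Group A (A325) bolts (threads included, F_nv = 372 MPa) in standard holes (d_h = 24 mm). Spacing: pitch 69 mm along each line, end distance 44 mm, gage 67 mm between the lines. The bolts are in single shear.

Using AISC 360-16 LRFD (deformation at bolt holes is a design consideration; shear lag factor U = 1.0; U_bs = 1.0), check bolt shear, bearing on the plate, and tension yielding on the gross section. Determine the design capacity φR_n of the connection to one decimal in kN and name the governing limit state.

272.0 kN (gross-section yield governs)

Bolt shear: A_b = π(22)²/4 = 380.13 mm². φR_n = 0.75 × 372 × 380.13 × 6 × 1 = 636.3 kN.
Bearing (6 mm plate, F_u = 450 MPa): end bolts L_c = 44 − 24/2 = 32, R_n = min(1.2×32×6×450, 2.4×22×6×450) = 103.68 kN/bolt; interior L_c = 69 − 24 = 45, R_n = 142.56 kN/bolt. φR_n = 0.75 × (2×103.68 + 4×142.56) = 583.2 kN.
Tension yield (gross): A_g = 146×6 = 876 mm². φR_n = 0.90 × 345 × 876 = 272.0 kN.
Governing: min(636.3, 583.2, 272.0) = 272.0 kN → gross-section yield.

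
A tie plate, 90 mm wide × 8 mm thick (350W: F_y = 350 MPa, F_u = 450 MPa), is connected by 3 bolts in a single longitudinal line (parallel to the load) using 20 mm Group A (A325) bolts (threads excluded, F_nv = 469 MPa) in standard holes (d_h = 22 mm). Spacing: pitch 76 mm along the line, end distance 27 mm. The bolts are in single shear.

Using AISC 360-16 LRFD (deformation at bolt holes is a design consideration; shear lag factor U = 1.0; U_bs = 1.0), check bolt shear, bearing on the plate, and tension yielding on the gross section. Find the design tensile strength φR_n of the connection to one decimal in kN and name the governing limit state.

226.8 kN (gross-section yield governs)

Bolt shear: A_b = π(20)²/4 = 314.16 mm². φR_n = 0.75 × 469 × 314.16 × 3 × 1 = 331.5 kN.
Bearing (8 mm plate, F_u = 450 MPa): end bolts L_c = 27 − 22/2 = 16, R_n = min(1.2×16×8×450, 2.4×20×8×450) = 69.12 kN/bolt; interior L_c = 76 − 22 = 54, R_n = 172.8 kN/bolt. φR_n = 0.75 × (1×69.12 + 2×172.8) = 311.0 kN.
Tension yield (gross): A_g = 90×8 = 720 mm². φR_n = 0.90 × 350 × 720 = 226.8 kN.
Governing: min(331.5, 311.0, 226.8) = 226.8 kN → gross-section yield.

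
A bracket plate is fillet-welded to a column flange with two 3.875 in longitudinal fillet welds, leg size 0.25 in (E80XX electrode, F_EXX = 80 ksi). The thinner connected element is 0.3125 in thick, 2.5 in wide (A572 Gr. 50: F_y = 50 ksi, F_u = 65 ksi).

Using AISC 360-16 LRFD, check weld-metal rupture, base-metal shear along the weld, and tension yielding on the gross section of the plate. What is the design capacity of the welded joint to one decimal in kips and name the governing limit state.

35.2 kips (gross-section yield governs)

Weld metal: throat = 0.707×0.25 = 0.17675 in, L = 2×3.875 = 7.75 in. φR_n = 0.75 × 0.6 × 80 × 0.17675 × 7.75 = 49.3 kips.
Base metal shear (0.3125 in plate): yield φR_n = 1.0×0.6×50×0.3125×7.75 = 72.7 kips; rupture φR_n = 0.75×0.6×65×0.3125×7.75 = 70.8 kips; take 70.8 kips (rupture).
Tension yield (gross): A_g = 2.5×0.3125 = 0.78125 in². φR_n = 0.90 × 50 × 0.78125 = 35.2 kips.
Governing: min(49.3, 70.8, 35.2) = 35.2 kips → gross-section yield.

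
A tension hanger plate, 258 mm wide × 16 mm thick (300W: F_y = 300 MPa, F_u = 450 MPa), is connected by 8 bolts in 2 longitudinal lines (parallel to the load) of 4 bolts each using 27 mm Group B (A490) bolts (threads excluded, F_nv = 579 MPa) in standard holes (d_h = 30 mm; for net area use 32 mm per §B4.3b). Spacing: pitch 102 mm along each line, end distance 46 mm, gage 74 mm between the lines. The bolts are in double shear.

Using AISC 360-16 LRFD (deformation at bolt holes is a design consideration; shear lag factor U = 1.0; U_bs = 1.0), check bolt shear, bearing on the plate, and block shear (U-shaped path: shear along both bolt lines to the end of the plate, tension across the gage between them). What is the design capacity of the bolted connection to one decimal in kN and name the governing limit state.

Bolt shear: A_b = π(27)²/4 = 572.56 mm². φR_n = 0.75 × 579 × 572.56 × 8 × 2 = 3978.1 kN.
Bearing (16 mm plate, F_u = 450 MPa): end bolts L_c = 46 − 30/2 = 31, R_n = min(1.2×31×16×450, 2.4×27×16×450) = 267.84 kN/bolt; interior L_c = 102 − 30 = 72, R_n = 466.56 kN/bolt. φR_n = 0.75 × (2×267.84 + 6×466.56) = 2501.3 kN.
Block shear: shear path 2×[46+3×102] = 2×352 mm, A_gv = 11264, A_nv = 2×(352 − 3.5×32)×16 = 7680 mm²; tension across gage: (74 − 1×32)×16 = 672 mm². R_n = min(0.6×450×7680, 0.6×300×11264) + 1.0×450×672 = min(2073.6, 2027.5) + 302.4 = 2329.9 kN. φR_n = 0.75 × 2329.9 = 1747.4 kN.
Governing: min(3978.1, 2501.3, 1747.4) = 1747.4 kN → block shear.

1747.4 kN (block shear governs)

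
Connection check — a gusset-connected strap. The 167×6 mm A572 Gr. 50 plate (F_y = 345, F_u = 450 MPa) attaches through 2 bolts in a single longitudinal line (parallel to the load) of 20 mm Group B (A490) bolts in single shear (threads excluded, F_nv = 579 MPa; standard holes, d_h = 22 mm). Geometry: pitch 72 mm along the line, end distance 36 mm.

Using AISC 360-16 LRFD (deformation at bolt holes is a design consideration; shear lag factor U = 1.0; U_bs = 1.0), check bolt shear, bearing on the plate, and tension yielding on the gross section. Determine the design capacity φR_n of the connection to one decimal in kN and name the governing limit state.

158.0 kN (bearing governs)

Bolt shear: A_b = π(20)²/4 = 314.16 mm². φR_n = 0.75 × 579 × 314.16 × 2 × 1 = 272.8 kN.
Bearing (6 mm plate, F_u = 450 MPa): end bolts L_c = 36 − 22/2 = 25, R_n = min(1.2×25×6×450, 2.4×20×6×450) = 81 kN/bolt; interior L_c = 72 − 22 = 50, R_n = 129.6 kN/bolt. φR_n = 0.75 × (1×81 + 1×129.6) = 158.0 kN.
Tension yield (gross): A_g = 167×6 = 1002 mm². φR_n = 0.90 × 345 × 1002 = 311.1 kN.
Governing: min(272.8, 158.0, 311.1) = 158.0 kN → bearing.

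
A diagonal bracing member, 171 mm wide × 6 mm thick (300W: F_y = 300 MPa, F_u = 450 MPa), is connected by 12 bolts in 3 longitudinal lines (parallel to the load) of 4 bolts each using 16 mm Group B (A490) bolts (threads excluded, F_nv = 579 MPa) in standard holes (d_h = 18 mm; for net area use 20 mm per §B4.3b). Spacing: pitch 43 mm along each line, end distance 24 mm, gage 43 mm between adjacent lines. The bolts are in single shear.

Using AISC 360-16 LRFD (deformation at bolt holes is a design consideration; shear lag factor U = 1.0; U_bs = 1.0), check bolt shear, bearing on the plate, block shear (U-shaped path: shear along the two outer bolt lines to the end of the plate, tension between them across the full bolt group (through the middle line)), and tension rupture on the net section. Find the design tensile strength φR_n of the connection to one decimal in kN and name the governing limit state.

Bolt shear: A_b = π(16)²/4 = 201.06 mm². φR_n = 0.75 × 579 × 201.06 × 12 × 1 = 1047.7 kN.
Bearing (6 mm plate, F_u = 450 MPa): end bolts L_c = 24 − 18/2 = 15, R_n = min(1.2×15×6×450, 2.4×16×6×450) = 48.6 kN/bolt; interior L_c = 43 − 18 = 25, R_n = 81 kN/bolt. φR_n = 0.75 × (3×48.6 + 9×81) = 656.1 kN.
Block shear: shear path 2×[24+3×43] = 2×153 mm, A_gv = 1836, A_nv = 2×(153 − 3.5×20)×6 = 996 mm²; tension across gage: (86 − 2×20)×6 = 276 mm². R_n = min(0.6×450×996, 0.6×300×1836) + 1.0×450×276 = min(268.92, 330.48) + 124.2 = 393.12 kN. φR_n = 0.75 × 393.12 = 294.8 kN.
Tension rupture (net): A_n = (171 − 3×20)×6 = 666 mm² (U = 1.0, A_e = A_n). φR_n = 0.75 × 450 × 666 = 224.8 kN.
Governing: min(1047.7, 656.1, 294.8, 224.8) = 224.8 kN → net-section rupture.

224.8 kN (net-section rupture governs)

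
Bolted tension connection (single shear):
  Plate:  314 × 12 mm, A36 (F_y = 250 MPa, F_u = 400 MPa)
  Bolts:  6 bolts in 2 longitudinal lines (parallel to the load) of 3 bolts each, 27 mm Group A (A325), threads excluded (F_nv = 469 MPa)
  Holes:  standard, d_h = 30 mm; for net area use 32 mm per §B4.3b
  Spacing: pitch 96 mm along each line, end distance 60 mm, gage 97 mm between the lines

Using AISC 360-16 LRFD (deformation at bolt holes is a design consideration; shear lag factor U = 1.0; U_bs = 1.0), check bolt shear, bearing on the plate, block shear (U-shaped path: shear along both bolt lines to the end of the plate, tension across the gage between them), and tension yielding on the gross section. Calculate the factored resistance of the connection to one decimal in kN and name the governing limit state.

847.8 kN (gross-section yield governs)

Bolt shear: A_b = π(27)²/4 = 572.56 mm². φR_n = 0.75 × 469 × 572.56 × 6 × 1 = 1208.4 kN.
Bearing (12 mm plate, F_u = 400 MPa): end bolts L_c = 60 − 30/2 = 45, R_n = min(1.2×45×12×400, 2.4×27×12×400) = 259.2 kN/bolt; interior L_c = 96 − 30 = 66, R_n = 311.04 kN/bolt. φR_n = 0.75 × (2×259.2 + 4×311.04) = 1321.9 kN.
Block shear: shear path 2×[60+2×96] = 2×252 mm, A_gv = 6048, A_nv = 2×(252 − 2.5×32)×12 = 4128 mm²; tension across gage: (97 − 1×32)×12 = 780 mm². R_n = min(0.6×400×4128, 0.6×250×6048) + 1.0×400×780 = min(990.72, 907.2) + 312 = 1219.2 kN. φR_n = 0.75 × 1219.2 = 914.4 kN.
Tension yield (gross): A_g = 314×12 = 3768 mm². φR_n = 0.90 × 250 × 3768 = 847.8 kN.
Governing: min(1208.4, 1321.9, 914.4, 847.8) = 847.8 kN → gross-section yield.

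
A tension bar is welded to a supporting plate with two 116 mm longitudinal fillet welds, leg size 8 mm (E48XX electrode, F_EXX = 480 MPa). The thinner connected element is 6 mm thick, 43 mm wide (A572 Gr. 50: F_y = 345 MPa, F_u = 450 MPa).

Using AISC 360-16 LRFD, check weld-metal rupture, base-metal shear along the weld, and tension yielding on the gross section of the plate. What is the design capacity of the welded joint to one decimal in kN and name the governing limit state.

Weld metal: throat = 0.707×8 = 5.656 mm, L = 2×116 = 232 mm. φR_n = 0.75 × 0.6 × 480 × 5.656 × 232 = 283.4 kN.
Base metal shear (6 mm plate): yield φR_n = 1.0×0.6×345×6×232 = 288.1 kN; rupture φR_n = 0.75×0.6×450×6×232 = 281.9 kN; take 281.9 kN (rupture).
Tension yield (gross): A_g = 43×6 = 258 mm². φR_n = 0.90 × 345 × 258 = 80.1 kN.
Governing: min(283.4, 281.9, 80.1) = 80.1 kN → gross-section yield.

80.1 kN (gross-section yield governs)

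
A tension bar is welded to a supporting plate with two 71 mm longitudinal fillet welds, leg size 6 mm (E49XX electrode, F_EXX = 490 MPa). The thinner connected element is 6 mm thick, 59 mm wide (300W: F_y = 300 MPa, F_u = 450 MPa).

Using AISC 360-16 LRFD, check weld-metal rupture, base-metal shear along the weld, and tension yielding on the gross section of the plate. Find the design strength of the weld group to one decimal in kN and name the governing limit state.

95.6 kN (gross-section yield governs)

Weld metal: throat = 0.707×6 = 4.242 mm, L = 2×71 = 142 mm. φR_n = 0.75 × 0.6 × 490 × 4.242 × 142 = 132.8 kN.
Base metal shear (6 mm plate): yield φR_n = 1.0×0.6×300×6×142 = 153.4 kN; rupture φR_n = 0.75×0.6×450×6×142 = 172.5 kN; take 153.4 kN (yield).
Tension yield (gross): A_g = 59×6 = 354 mm². φR_n = 0.90 × 300 × 354 = 95.6 kN.
Governing: min(132.8, 153.4, 95.6) = 95.6 kN → gross-section yield.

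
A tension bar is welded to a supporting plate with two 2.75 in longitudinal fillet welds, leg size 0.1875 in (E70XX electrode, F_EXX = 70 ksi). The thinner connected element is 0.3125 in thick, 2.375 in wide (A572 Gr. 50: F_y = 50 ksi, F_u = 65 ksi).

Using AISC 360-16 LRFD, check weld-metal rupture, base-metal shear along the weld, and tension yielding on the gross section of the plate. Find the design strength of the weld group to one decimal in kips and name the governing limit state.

23.0 kips (weld metal governs)

Weld metal: throat = 0.707×0.1875 = 0.13256 in, L = 2×2.75 = 5.5 in. φR_n = 0.75 × 0.6 × 70 × 0.13256 × 5.5 = 23.0 kips.
Base metal shear (0.3125 in plate): yield φR_n = 1.0×0.6×50×0.3125×5.5 = 51.6 kips; rupture φR_n = 0.75×0.6×65×0.3125×5.5 = 50.3 kips; take 50.3 kips (rupture).
Tension yield (gross): A_g = 2.375×0.3125 = 0.74219 in². φR_n = 0.90 × 50 × 0.74219 = 33.4 kips.
Governing: min(23.0, 50.3, 33.4) = 23.0 kips → weld metal.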